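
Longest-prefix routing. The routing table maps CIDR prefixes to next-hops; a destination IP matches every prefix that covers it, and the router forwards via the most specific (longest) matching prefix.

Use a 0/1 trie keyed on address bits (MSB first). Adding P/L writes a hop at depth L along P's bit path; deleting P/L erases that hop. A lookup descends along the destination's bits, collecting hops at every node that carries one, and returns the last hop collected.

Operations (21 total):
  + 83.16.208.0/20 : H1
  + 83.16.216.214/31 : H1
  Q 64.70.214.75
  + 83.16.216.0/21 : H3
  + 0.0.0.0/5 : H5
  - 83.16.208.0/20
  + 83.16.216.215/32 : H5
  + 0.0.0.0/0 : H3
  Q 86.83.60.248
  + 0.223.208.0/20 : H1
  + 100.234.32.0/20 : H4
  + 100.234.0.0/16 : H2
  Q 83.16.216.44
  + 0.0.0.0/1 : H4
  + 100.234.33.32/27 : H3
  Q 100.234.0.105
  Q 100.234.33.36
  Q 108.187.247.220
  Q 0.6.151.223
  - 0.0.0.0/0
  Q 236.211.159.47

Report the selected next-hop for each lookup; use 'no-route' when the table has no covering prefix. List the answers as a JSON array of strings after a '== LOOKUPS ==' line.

Process each operation:
  + 83.16.208.0/20 (H1) depth=20
  + 83.16.216.214/31 (H1) depth=31
  Q 64.70.214.75: descend 010 ; hops seen [∅] ; pick no-route
  + 83.16.216.0/21 (H3) depth=21
  + 0.0.0.0/5 (H5) depth=5
  del 83.16.208.0/20 (clear depth 20)
  + 83.16.216.215/32 (H5) depth=32
  + 0.0.0.0/0 (H3) depth=0
  Q 86.83.60.248: descend 01010 ; hops seen [H3] ; pick H3
  + 0.223.208.0/20 (H1) depth=20
  + 100.234.32.0/20 (H4) depth=20
  + 100.234.0.0/16 (H2) depth=16
  Q 83.16.216.44: descend 010100110001000011011000 ; hops seen [H3,H3] ; pick H3
  + 0.0.0.0/1 (H4) depth=1
  + 100.234.33.32/27 (H3) depth=27
  Q 100.234.0.105: descend 011001001110101000 ; hops seen [H3,H4,H2] ; pick H2
  Q 100.234.33.36: descend 011001001110101000100001001 ; hops seen [H3,H4,H2,H4,H3] ; pick H3
  Q 108.187.247.220: descend 0110 ; hops seen [H3,H4] ; pick H4
  Q 0.6.151.223: descend 00000000 ; hops seen [H3,H4,H5] ; pick H5
  del 0.0.0.0/0 (clear depth 0)
  Q 236.211.159.47: descend ε ; hops seen [∅] ; pick no-route

== LOOKUPS ==
["no-route","H3","H3","H2","H3","H4","H5","no-route"]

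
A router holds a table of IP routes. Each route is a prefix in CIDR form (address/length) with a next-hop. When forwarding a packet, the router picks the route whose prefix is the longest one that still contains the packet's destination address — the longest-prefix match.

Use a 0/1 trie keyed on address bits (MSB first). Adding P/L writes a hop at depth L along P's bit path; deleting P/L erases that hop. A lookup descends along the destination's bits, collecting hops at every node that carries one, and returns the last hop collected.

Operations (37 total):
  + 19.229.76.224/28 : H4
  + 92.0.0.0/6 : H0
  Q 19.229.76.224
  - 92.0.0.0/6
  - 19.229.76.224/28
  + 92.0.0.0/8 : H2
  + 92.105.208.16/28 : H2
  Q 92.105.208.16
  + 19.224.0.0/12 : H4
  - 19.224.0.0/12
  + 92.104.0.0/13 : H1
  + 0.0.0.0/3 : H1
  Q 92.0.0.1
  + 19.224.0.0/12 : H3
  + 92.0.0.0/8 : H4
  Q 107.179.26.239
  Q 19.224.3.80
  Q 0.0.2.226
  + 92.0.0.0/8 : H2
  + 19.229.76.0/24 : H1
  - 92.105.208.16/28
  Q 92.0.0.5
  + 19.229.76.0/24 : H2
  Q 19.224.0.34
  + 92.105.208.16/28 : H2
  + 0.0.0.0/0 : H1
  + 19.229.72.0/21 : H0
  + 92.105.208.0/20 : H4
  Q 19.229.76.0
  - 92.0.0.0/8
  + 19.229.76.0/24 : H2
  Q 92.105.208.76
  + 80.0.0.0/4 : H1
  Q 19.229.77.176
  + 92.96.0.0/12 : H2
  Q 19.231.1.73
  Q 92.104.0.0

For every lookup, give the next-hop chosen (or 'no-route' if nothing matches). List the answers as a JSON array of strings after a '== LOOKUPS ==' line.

Apply in order:
  + 19.229.76.224/28 (H4) depth=28
  + 92.0.0.0/6 (H0) depth=6
  lookup 19.229.76.224: bits 0001001111100101010011001110 walk d0:-→d1:-→d2:-→d3:-→d4:-→d5:-→d6:-→d7:-→d8:-→d9:-→d10:-→d11:-→d12:-→d13:-→d14:-→d15:-→d16:-→d17:-→d18:-→d19:-→d20:-→d21:-→d22:-→d23:-→d24:-→d25:-→d26:-→d27:-→d28:H4 -> H4
  del 92.0.0.0/6 (clear depth 6)
  del 19.229.76.224/28 (clear depth 28)
  + 92.0.0.0/8 (H2) depth=8
  + 92.105.208.16/28 (H2) depth=28
  lookup 92.105.208.16: bits 0101110001101001110100000001 walk d0:-→d1:-→d2:-→d3:-→d4:-→d5:-→d6:-→d7:-→d8:H2→d9:-→d10:-→d11:-→d12:-→d13:-→d14:-→d15:-→d16:-→d17:-→d18:-→d19:-→d20:-→d21:-→d22:-→d23:-→d24:-→d25:-→d26:-→d27:-→d28:H2 -> H2
  + 19.224.0.0/12 (H4) depth=12
  del 19.224.0.0/12 (clear depth 12)
  + 92.104.0.0/13 (H1) depth=13
  + 0.0.0.0/3 (H1) depth=3
  lookup 92.0.0.1: bits 010111000 walk d0:-→d1:-→d2:-→d3:-→d4:-→d5:-→d6:-→d7:-→d8:H2→d9:- -> H2
  + 19.224.0.0/12 (H3) depth=12
  + 92.0.0.0/8 (H4) depth=8
  lookup 107.179.26.239: bits 01 walk d0:-→d1:-→d2:- -> no-route
  lookup 19.224.3.80: bits 0001001111100 walk d0:-→d1:-→d2:-→d3:H1→d4:-→d5:-→d6:-→d7:-→d8:-→d9:-→d10:-→d11:-→d12:H3→d13:- -> H3
  lookup 0.0.2.226: bits 000 walk d0:-→d1:-→d2:-→d3:H1 -> H1
  + 92.0.0.0/8 (H2) depth=8
  + 19.229.76.0/24 (H1) depth=24
  del 92.105.208.16/28 (clear depth 28)
  lookup 92.0.0.5: bits 010111000 walk d0:-→d1:-→d2:-→d3:-→d4:-→d5:-→d6:-→d7:-→d8:H2→d9:- -> H2
  + 19.229.76.0/24 (H2) depth=24
  lookup 19.224.0.34: bits 0001001111100 walk d0:-→d1:-→d2:-→d3:H1→d4:-→d5:-→d6:-→d7:-→d8:-→d9:-→d10:-→d11:-→d12:H3→d13:- -> H3
  + 92.105.208.16/28 (H2) depth=28
  + 0.0.0.0/0 (H1) depth=0
  + 19.229.72.0/21 (H0) depth=21
  + 92.105.208.0/20 (H4) depth=20
  lookup 19.229.76.0: bits 000100111110010101001100 walk d0:H1→d1:-→d2:-→d3:H1→d4:-→d5:-→d6:-→d7:-→d8:-→d9:-→d10:-→d11:-→d12:H3→d13:-→d14:-→d15:-→d16:-→d17:-→d18:-→d19:-→d20:-→d21:H0→d22:-→d23:-→d24:H2 -> H2
  del 92.0.0.0/8 (clear depth 8)
  + 19.229.76.0/24 (H2) depth=24
  lookup 92.105.208.76: bits 0101110001101001110100000 walk d0:H1→d1:-→d2:-→d3:-→d4:-→d5:-→d6:-→d7:-→d8:-→d9:-→d10:-→d11:-→d12:-→d13:H1→d14:-→d15:-→d16:-→d17:-→d18:-→d19:-→d20:H4→d21:-→d22:-→d23:-→d24:-→d25:- -> H4
  + 80.0.0.0/4 (H1) depth=4
  lookup 19.229.77.176: bits 00010011111001010100110 walk d0:H1→d1:-→d2:-→d3:H1→d4:-→d5:-→d6:-→d7:-→d8:-→d9:-→d10:-→d11:-→d12:H3→d13:-→d14:-→d15:-→d16:-→d17:-→d18:-→d19:-→d20:-→d21:H0→d22:-→d23:- -> H0
  + 92.96.0.0/12 (H2) depth=12
  lookup 19.231.1.73: bits 00010011111001 walk d0:H1→d1:-→d2:-→d3:H1→d4:-→d5:-→d6:-→d7:-→d8:-→d9:-→d10:-→d11:-→d12:H3→d13:-→d14:- -> H3
  lookup 92.104.0.0: bits 010111000110100 walk d0:H1→d1:-→d2:-→d3:-→d4:H1→d5:-→d6:-→d7:-→d8:-→d9:-→d10:-→d11:-→d12:H2→d13:H1→d14:-→d15:- -> H1

== LOOKUPS ==
["H4","H2","H2","no-route","H3","H1","H2","H3","H2","H4","H0","H3","H1"]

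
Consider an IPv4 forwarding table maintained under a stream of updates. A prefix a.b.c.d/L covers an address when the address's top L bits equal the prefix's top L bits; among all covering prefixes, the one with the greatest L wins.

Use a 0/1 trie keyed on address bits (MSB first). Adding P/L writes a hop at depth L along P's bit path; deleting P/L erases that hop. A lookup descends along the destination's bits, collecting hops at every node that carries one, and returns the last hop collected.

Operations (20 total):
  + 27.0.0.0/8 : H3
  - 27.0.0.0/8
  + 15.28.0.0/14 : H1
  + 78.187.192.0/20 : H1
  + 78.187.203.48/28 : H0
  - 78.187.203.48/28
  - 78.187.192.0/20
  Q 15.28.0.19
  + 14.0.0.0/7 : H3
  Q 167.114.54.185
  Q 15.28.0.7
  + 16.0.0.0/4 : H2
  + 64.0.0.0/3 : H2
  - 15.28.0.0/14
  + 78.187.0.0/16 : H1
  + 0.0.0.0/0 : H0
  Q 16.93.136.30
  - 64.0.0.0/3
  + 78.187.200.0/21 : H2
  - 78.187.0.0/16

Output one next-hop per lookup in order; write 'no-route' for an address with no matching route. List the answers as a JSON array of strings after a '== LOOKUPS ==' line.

Apply in order:
  + 27.0.0.0/8 (H3) depth=8
  del 27.0.0.0/8 (clear depth 8)
  + 15.28.0.0/14 (H1) depth=14
  + 78.187.192.0/20 (H1) depth=20
  + 78.187.203.48/28 (H0) depth=28
  del 78.187.203.48/28 (clear depth 28)
  del 78.187.192.0/20 (clear depth 20)
  Q 15.28.0.19: descend 00001111000111 ; hops seen [H1] ; pick H1
  + 14.0.0.0/7 (H3) depth=7
  Q 167.114.54.185: descend ε ; hops seen [∅] ; pick no-route
  Q 15.28.0.7: descend 00001111000111 ; hops seen [H3,H1] ; pick H1
  + 16.0.0.0/4 (H2) depth=4
  + 64.0.0.0/3 (H2) depth=3
  del 15.28.0.0/14 (clear depth 14)
  + 78.187.0.0/16 (H1) depth=16
  + 0.0.0.0/0 (H0) depth=0
  Q 16.93.136.30: descend 0001 ; hops seen [H0,H2] ; pick H2
  del 64.0.0.0/3 (clear depth 3)
  + 78.187.200.0/21 (H2) depth=21
  del 78.187.0.0/16 (clear depth 16)

== LOOKUPS ==
["H1","no-route","H1","H2"]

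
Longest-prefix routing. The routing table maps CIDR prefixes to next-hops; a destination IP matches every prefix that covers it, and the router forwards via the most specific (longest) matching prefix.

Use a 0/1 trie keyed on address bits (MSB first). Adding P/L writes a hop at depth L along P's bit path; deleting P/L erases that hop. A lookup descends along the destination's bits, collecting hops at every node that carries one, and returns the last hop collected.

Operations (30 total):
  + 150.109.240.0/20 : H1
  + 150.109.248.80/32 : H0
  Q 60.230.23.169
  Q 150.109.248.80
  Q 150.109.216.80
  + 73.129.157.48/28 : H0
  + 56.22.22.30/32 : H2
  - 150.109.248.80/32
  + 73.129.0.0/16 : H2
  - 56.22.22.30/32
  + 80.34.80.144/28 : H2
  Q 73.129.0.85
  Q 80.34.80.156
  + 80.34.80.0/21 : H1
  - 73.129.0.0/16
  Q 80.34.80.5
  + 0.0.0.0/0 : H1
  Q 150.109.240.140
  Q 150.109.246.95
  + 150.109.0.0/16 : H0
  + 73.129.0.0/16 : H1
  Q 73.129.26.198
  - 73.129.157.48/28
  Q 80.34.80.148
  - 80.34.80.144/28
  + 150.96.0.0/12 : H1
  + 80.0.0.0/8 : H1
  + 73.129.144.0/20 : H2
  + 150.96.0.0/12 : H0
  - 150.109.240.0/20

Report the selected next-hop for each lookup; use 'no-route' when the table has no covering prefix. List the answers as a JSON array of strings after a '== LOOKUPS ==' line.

Apply in order:
  add 150.109.240.0/20 -> H1 at depth 20
  add 150.109.248.80/32 -> H0 at depth 32
  lookup 60.230.23.169: bits ε walk d0:- -> no-route
  lookup 150.109.248.80: bits 10010110011011011111100001010000 walk d0:-→d1:-→d2:-→d3:-→d4:-→d5:-→d6:-→d7:-→d8:-→d9:-→d10:-→d11:-→d12:-→d13:-→d14:-→d15:-→d16:-→d17:-→d18:-→d19:-→d20:H1→d21:-→d22:-→d23:-→d24:-→d25:-→d26:-→d27:-→d28:-→d29:-→d30:-→d31:-→d32:H0 -> H0
  lookup 150.109.216.80: bits 100101100110110111 walk d0:-→d1:-→d2:-→d3:-→d4:-→d5:-→d6:-→d7:-→d8:-→d9:-→d10:-→d11:-→d12:-→d13:-→d14:-→d15:-→d16:-→d17:-→d18:- -> no-route
  add 73.129.157.48/28 -> H0 at depth 28
  add 56.22.22.30/32 -> H2 at depth 32
  del 150.109.248.80/32 (clear depth 32)
  add 73.129.0.0/16 -> H2 at depth 16
  del 56.22.22.30/32 (clear depth 32)
  add 80.34.80.144/28 -> H2 at depth 28
  lookup 73.129.0.85: bits 0100100110000001 walk d0:-→d1:-→d2:-→d3:-→d4:-→d5:-→d6:-→d7:-→d8:-→d9:-→d10:-→d11:-→d12:-→d13:-→d14:-→d15:-→d16:H2 -> H2
  lookup 80.34.80.156: bits 0101000000100010010100001001 walk d0:-→d1:-→d2:-→d3:-→d4:-→d5:-→d6:-→d7:-→d8:-→d9:-→d10:-→d11:-→d12:-→d13:-→d14:-→d15:-→d16:-→d17:-→d18:-→d19:-→d20:-→d21:-→d22:-→d23:-→d24:-→d25:-→d26:-→d27:-→d28:H2 -> H2
  add 80.34.80.0/21 -> H1 at depth 21
  del 73.129.0.0/16 (clear depth 16)
  lookup 80.34.80.5: bits 010100000010001001010000 walk d0:-→d1:-→d2:-→d3:-→d4:-→d5:-→d6:-→d7:-→d8:-→d9:-→d10:-→d11:-→d12:-→d13:-→d14:-→d15:-→d16:-→d17:-→d18:-→d19:-→d20:-→d21:H1→d22:-→d23:-→d24:- -> H1
  add 0.0.0.0/0 -> H1 at depth 0
  lookup 150.109.240.140: bits 10010110011011011111 walk d0:H1→d1:-→d2:-→d3:-→d4:-→d5:-→d6:-→d7:-→d8:-→d9:-→d10:-→d11:-→d12:-→d13:-→d14:-→d15:-→d16:-→d17:-→d18:-→d19:-→d20:H1 -> H1
  lookup 150.109.246.95: bits 10010110011011011111 walk d0:H1→d1:-→d2:-→d3:-→d4:-→d5:-→d6:-→d7:-→d8:-→d9:-→d10:-→d11:-→d12:-→d13:-→d14:-→d15:-→d16:-→d17:-→d18:-→d19:-→d20:H1 -> H1
  add 150.109.0.0/16 -> H0 at depth 16
  add 73.129.0.0/16 -> H1 at depth 16
  lookup 73.129.26.198: bits 0100100110000001 walk d0:H1→d1:-→d2:-→d3:-→d4:-→d5:-→d6:-→d7:-→d8:-→d9:-→d10:-→d11:-→d12:-→d13:-→d14:-→d15:-→d16:H1 -> H1
  del 73.129.157.48/28 (clear depth 28)
  lookup 80.34.80.148: bits 0101000000100010010100001001 walk d0:H1→d1:-→d2:-→d3:-→d4:-→d5:-→d6:-→d7:-→d8:-→d9:-→d10:-→d11:-→d12:-→d13:-→d14:-→d15:-→d16:-→d17:-→d18:-→d19:-→d20:-→d21:H1→d22:-→d23:-→d24:-→d25:-→d26:-→d27:-→d28:H2 -> H2
  del 80.34.80.144/28 (clear depth 28)
  add 150.96.0.0/12 -> H1 at depth 12
  add 80.0.0.0/8 -> H1 at depth 8
  add 73.129.144.0/20 -> H2 at depth 20
  add 150.96.0.0/12 -> H0 at depth 12
  del 150.109.240.0/20 (clear depth 20)

== LOOKUPS ==
["no-route","H0","no-route","H2","H2","H1","H1","H1","H1","H2"]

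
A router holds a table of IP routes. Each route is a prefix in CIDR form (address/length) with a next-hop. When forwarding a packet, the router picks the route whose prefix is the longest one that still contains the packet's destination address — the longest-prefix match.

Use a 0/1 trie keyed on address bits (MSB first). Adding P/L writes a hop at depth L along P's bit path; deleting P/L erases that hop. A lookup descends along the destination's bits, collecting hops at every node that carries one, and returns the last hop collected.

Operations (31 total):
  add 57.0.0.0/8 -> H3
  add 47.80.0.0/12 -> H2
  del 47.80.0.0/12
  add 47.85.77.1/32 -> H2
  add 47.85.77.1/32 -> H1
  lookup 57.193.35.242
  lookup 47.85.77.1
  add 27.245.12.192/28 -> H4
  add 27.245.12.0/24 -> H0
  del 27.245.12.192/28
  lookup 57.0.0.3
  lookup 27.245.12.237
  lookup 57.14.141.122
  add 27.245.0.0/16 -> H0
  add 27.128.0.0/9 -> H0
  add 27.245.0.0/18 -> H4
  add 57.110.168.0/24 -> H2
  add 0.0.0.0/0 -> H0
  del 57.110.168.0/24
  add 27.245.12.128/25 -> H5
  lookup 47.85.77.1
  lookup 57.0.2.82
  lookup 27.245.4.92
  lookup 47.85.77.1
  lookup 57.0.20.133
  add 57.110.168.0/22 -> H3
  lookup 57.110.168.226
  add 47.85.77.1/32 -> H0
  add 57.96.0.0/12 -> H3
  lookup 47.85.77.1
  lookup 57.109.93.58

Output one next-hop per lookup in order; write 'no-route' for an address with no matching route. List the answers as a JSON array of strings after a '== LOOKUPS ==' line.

Apply in order:
  + 57.0.0.0/8 (H3) depth=8
  + 47.80.0.0/12 (H2) depth=12
  del 47.80.0.0/12 (clear depth 12)
  + 47.85.77.1/32 (H2) depth=32
  + 47.85.77.1/32 (H1) depth=32
  lookup 57.193.35.242: bits 00111001 walk d0:-→d1:-→d2:-→d3:-→d4:-→d5:-→d6:-→d7:-→d8:H3 -> H3
  lookup 47.85.77.1: bits 00101111010101010100110100000001 walk d0:-→d1:-→d2:-→d3:-→d4:-→d5:-→d6:-→d7:-→d8:-→d9:-→d10:-→d11:-→d12:-→d13:-→d14:-→d15:-→d16:-→d17:-→d18:-→d19:-→d20:-→d21:-→d22:-→d23:-→d24:-→d25:-→d26:-→d27:-→d28:-→d29:-→d30:-→d31:-→d32:H1 -> H1
  + 27.245.12.192/28 (H4) depth=28
  + 27.245.12.0/24 (H0) depth=24
  del 27.245.12.192/28 (clear depth 28)
  lookup 57.0.0.3: bits 00111001 walk d0:-→d1:-→d2:-→d3:-→d4:-→d5:-→d6:-→d7:-→d8:H3 -> H3
  lookup 27.245.12.237: bits 00011011111101010000110011 walk d0:-→d1:-→d2:-→d3:-→d4:-→d5:-→d6:-→d7:-→d8:-→d9:-→d10:-→d11:-→d12:-→d13:-→d14:-→d15:-→d16:-→d17:-→d18:-→d19:-→d20:-→d21:-→d22:-→d23:-→d24:H0→d25:-→d26:- -> H0
  lookup 57.14.141.122: bits 00111001 walk d0:-→d1:-→d2:-→d3:-→d4:-→d5:-→d6:-→d7:-→d8:H3 -> H3
  + 27.245.0.0/16 (H0) depth=16
  + 27.128.0.0/9 (H0) depth=9
  + 27.245.0.0/18 (H4) depth=18
  + 57.110.168.0/24 (H2) depth=24
  + 0.0.0.0/0 (H0) depth=0
  del 57.110.168.0/24 (clear depth 24)
  + 27.245.12.128/25 (H5) depth=25
  lookup 47.85.77.1: bits 00101111010101010100110100000001 walk d0:H0→d1:-→d2:-→d3:-→d4:-→d5:-→d6:-→d7:-→d8:-→d9:-→d10:-→d11:-→d12:-→d13:-→d14:-→d15:-→d16:-→d17:-→d18:-→d19:-→d20:-→d21:-→d22:-→d23:-→d24:-→d25:-→d26:-→d27:-→d28:-→d29:-→d30:-→d31:-→d32:H1 -> H1
  lookup 57.0.2.82: bits 001110010 walk d0:H0→d1:-→d2:-→d3:-→d4:-→d5:-→d6:-→d7:-→d8:H3→d9:- -> H3
  lookup 27.245.4.92: bits 00011011111101010000 walk d0:H0→d1:-→d2:-→d3:-→d4:-→d5:-→d6:-→d7:-→d8:-→d9:H0→d10:-→d11:-→d12:-→d13:-→d14:-→d15:-→d16:H0→d17:-→d18:H4→d19:-→d20:- -> H4
  lookup 47.85.77.1: bits 00101111010101010100110100000001 walk d0:H0→d1:-→d2:-→d3:-→d4:-→d5:-→d6:-→d7:-→d8:-→d9:-→d10:-→d11:-→d12:-→d13:-→d14:-→d15:-→d16:-→d17:-→d18:-→d19:-→d20:-→d21:-→d22:-→d23:-→d24:-→d25:-→d26:-→d27:-→d28:-→d29:-→d30:-→d31:-→d32:H1 -> H1
  lookup 57.0.20.133: bits 001110010 walk d0:H0→d1:-→d2:-→d3:-→d4:-→d5:-→d6:-→d7:-→d8:H3→d9:- -> H3
  + 57.110.168.0/22 (H3) depth=22
  lookup 57.110.168.226: bits 001110010110111010101000 walk d0:H0→d1:-→d2:-→d3:-→d4:-→d5:-→d6:-→d7:-→d8:H3→d9:-→d10:-→d11:-→d12:-→d13:-→d14:-→d15:-→d16:-→d17:-→d18:-→d19:-→d20:-→d21:-→d22:H3→d23:-→d24:- -> H3
  + 47.85.77.1/32 (H0) depth=32
  + 57.96.0.0/12 (H3) depth=12
  lookup 47.85.77.1: bits 00101111010101010100110100000001 walk d0:H0→d1:-→d2:-→d3:-→d4:-→d5:-→d6:-→d7:-→d8:-→d9:-→d10:-→d11:-→d12:-→d13:-→d14:-→d15:-→d16:-→d17:-→d18:-→d19:-→d20:-→d21:-→d22:-→d23:-→d24:-→d25:-→d26:-→d27:-→d28:-→d29:-→d30:-→d31:-→d32:H0 -> H0
  lookup 57.109.93.58: bits 00111001011011 walk d0:H0→d1:-→d2:-→d3:-→d4:-→d5:-→d6:-→d7:-→d8:H3→d9:-→d10:-→d11:-→d12:H3→d13:-→d14:- -> H3

== LOOKUPS ==
["H3","H1","H3","H0","H3","H1","H3","H4","H1","H3","H3","H0","H3"]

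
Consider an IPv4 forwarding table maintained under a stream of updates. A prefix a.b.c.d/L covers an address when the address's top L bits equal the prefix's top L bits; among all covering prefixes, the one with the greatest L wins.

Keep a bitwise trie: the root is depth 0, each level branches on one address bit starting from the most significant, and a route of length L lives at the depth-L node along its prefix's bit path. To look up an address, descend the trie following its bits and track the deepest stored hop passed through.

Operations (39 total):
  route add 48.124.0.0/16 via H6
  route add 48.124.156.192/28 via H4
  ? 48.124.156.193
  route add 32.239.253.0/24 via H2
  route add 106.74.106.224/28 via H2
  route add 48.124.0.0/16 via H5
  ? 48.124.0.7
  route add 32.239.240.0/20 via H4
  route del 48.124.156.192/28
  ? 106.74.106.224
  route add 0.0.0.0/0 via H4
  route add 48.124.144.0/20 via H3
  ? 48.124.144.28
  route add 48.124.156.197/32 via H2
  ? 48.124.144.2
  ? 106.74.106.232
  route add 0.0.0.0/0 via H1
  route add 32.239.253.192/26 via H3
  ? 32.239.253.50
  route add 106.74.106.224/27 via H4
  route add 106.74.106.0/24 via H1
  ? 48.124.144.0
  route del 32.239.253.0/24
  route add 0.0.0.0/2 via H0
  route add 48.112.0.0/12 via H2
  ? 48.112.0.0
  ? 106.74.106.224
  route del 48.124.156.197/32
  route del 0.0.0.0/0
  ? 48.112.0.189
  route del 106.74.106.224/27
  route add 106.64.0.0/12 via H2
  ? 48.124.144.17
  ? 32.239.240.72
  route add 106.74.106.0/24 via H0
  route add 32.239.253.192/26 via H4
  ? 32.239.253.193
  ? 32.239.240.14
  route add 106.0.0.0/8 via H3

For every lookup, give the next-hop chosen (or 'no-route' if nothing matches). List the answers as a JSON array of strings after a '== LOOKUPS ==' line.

Trace:
  + 48.124.0.0/16 (H6) depth=16
  + 48.124.156.192/28 (H4) depth=28
  Q 48.124.156.193: descend 0011000001111100100111001100 ; hops seen [H6,H4] ; pick H4
  + 32.239.253.0/24 (H2) depth=24
  + 106.74.106.224/28 (H2) depth=28
  + 48.124.0.0/16 (H5) depth=16
  Q 48.124.0.7: descend 0011000001111100 ; hops seen [H5] ; pick H5
  + 32.239.240.0/20 (H4) depth=20
  - 48.124.156.192/28 clear@28
  Q 106.74.106.224: descend 0110101001001010011010101110 ; hops seen [H2] ; pick H2
  + 0.0.0.0/0 (H4) depth=0
  + 48.124.144.0/20 (H3) depth=20
  Q 48.124.144.28: descend 00110000011111001001 ; hops seen [H4,H5,H3] ; pick H3
  + 48.124.156.197/32 (H2) depth=32
  Q 48.124.144.2: descend 00110000011111001001 ; hops seen [H4,H5,H3] ; pick H3
  Q 106.74.106.232: descend 0110101001001010011010101110 ; hops seen [H4,H2] ; pick H2
  + 0.0.0.0/0 (H1) depth=0
  + 32.239.253.192/26 (H3) depth=26
  Q 32.239.253.50: descend 001000001110111111111101 ; hops seen [H1,H4,H2] ; pick H2
  + 106.74.106.224/27 (H4) depth=27
  + 106.74.106.0/24 (H1) depth=24
  Q 48.124.144.0: descend 00110000011111001001 ; hops seen [H1,H5,H3] ; pick H3
  - 32.239.253.0/24 clear@24
  + 0.0.0.0/2 (H0) depth=2
  + 48.112.0.0/12 (H2) depth=12
  Q 48.112.0.0: descend 001100000111 ; hops seen [H1,H0,H2] ; pick H2
  Q 106.74.106.224: descend 0110101001001010011010101110 ; hops seen [H1,H1,H4,H2] ; pick H2
  - 48.124.156.197/32 clear@32
  - 0.0.0.0/0 clear@0
  Q 48.112.0.189: descend 001100000111 ; hops seen [H0,H2] ; pick H2
  - 106.74.106.224/27 clear@27
  + 106.64.0.0/12 (H2) depth=12
  Q 48.124.144.17: descend 00110000011111001001 ; hops seen [H0,H2,H5,H3] ; pick H3
  Q 32.239.240.72: descend 00100000111011111111 ; hops seen [H0,H4] ; pick H4
  + 106.74.106.0/24 (H0) depth=24
  + 32.239.253.192/26 (H4) depth=26
  Q 32.239.253.193: descend 00100000111011111111110111 ; hops seen [H0,H4,H4] ; pick H4
  Q 32.239.240.14: descend 00100000111011111111 ; hops seen [H0,H4] ; pick H4
  + 106.0.0.0/8 (H3) depth=8

== LOOKUPS ==
["H4","H5","H2","H3","H3","H2","H2","H3","H2","H2","H2","H3","H4","H4","H4"]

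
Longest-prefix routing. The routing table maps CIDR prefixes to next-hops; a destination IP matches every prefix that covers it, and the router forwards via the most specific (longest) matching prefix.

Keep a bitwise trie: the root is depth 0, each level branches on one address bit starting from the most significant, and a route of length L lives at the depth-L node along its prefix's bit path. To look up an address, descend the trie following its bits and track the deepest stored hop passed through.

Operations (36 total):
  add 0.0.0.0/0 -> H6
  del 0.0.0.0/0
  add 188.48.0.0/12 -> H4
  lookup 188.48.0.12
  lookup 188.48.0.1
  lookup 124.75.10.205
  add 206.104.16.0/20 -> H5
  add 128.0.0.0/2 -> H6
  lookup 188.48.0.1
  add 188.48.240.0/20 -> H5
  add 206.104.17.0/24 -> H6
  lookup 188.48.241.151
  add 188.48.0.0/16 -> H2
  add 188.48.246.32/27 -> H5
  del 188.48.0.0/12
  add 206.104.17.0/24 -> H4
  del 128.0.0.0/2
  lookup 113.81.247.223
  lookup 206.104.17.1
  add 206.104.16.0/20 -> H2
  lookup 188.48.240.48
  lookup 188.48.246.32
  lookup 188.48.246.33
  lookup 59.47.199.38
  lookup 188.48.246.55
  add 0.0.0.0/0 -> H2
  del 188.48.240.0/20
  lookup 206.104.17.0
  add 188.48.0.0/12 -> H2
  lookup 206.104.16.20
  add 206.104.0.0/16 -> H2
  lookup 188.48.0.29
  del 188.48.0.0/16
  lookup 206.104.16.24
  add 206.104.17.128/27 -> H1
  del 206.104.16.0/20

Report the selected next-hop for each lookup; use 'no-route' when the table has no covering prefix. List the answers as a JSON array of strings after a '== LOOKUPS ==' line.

Process each operation:
  add 0.0.0.0/0 -> H6 at depth 0
  del 0.0.0.0/0 (clear depth 0)
  add 188.48.0.0/12 -> H4 at depth 12
  ? 188.48.0.12  path d0:-→d1:-→d2:-→d3:-→d4:-→d5:-→d6:-→d7:-→d8:-→d9:-→d10:-→d11:-→d12:H4  best=H4
  ? 188.48.0.1  path d0:-→d1:-→d2:-→d3:-→d4:-→d5:-→d6:-→d7:-→d8:-→d9:-→d10:-→d11:-→d12:H4  best=H4
  ? 124.75.10.205  path d0:-  best=no-route
  add 206.104.16.0/20 -> H5 at depth 20
  add 128.0.0.0/2 -> H6 at depth 2
  ? 188.48.0.1  path d0:-→d1:-→d2:H6→d3:-→d4:-→d5:-→d6:-→d7:-→d8:-→d9:-→d10:-→d11:-→d12:H4  best=H4
  add 188.48.240.0/20 -> H5 at depth 20
  add 206.104.17.0/24 -> H6 at depth 24
  ? 188.48.241.151  path d0:-→d1:-→d2:H6→d3:-→d4:-→d5:-→d6:-→d7:-→d8:-→d9:-→d10:-→d11:-→d12:H4→d13:-→d14:-→d15:-→d16:-→d17:-→d18:-→d19:-→d20:H5  best=H5
  add 188.48.0.0/16 -> H2 at depth 16
  add 188.48.246.32/27 -> H5 at depth 27
  del 188.48.0.0/12 (clear depth 12)
  add 206.104.17.0/24 -> H4 at depth 24
  del 128.0.0.0/2 (clear depth 2)
  ? 113.81.247.223  path d0:-  best=no-route
  ? 206.104.17.1  path d0:-→d1:-→d2:-→d3:-→d4:-→d5:-→d6:-→d7:-→d8:-→d9:-→d10:-→d11:-→d12:-→d13:-→d14:-→d15:-→d16:-→d17:-→d18:-→d19:-→d20:H5→d21:-→d22:-→d23:-→d24:H4  best=H4
  add 206.104.16.0/20 -> H2 at depth 20
  ? 188.48.240.48  path d0:-→d1:-→d2:-→d3:-→d4:-→d5:-→d6:-→d7:-→d8:-→d9:-→d10:-→d11:-→d12:-→d13:-→d14:-→d15:-→d16:H2→d17:-→d18:-→d19:-→d20:H5→d21:-  best=H5
  ? 188.48.246.32  path d0:-→d1:-→d2:-→d3:-→d4:-→d5:-→d6:-→d7:-→d8:-→d9:-→d10:-→d11:-→d12:-→d13:-→d14:-→d15:-→d16:H2→d17:-→d18:-→d19:-→d20:H5→d21:-→d22:-→d23:-→d24:-→d25:-→d26:-→d27:H5  best=H5
  ? 188.48.246.33  path d0:-→d1:-→d2:-→d3:-→d4:-→d5:-→d6:-→d7:-→d8:-→d9:-→d10:-→d11:-→d12:-→d13:-→d14:-→d15:-→d16:H2→d17:-→d18:-→d19:-→d20:H5→d21:-→d22:-→d23:-→d24:-→d25:-→d26:-→d27:H5  best=H5
  ? 59.47.199.38  path d0:-  best=no-route
  ? 188.48.246.55  path d0:-→d1:-→d2:-→d3:-→d4:-→d5:-→d6:-→d7:-→d8:-→d9:-→d10:-→d11:-→d12:-→d13:-→d14:-→d15:-→d16:H2→d17:-→d18:-→d19:-→d20:H5→d21:-→d22:-→d23:-→d24:-→d25:-→d26:-→d27:H5  best=H5
  add 0.0.0.0/0 -> H2 at depth 0
  del 188.48.240.0/20 (clear depth 20)
  ? 206.104.17.0  path d0:H2→d1:-→d2:-→d3:-→d4:-→d5:-→d6:-→d7:-→d8:-→d9:-→d10:-→d11:-→d12:-→d13:-→d14:-→d15:-→d16:-→d17:-→d18:-→d19:-→d20:H2→d21:-→d22:-→d23:-→d24:H4  best=H4
  add 188.48.0.0/12 -> H2 at depth 12
  ? 206.104.16.20  path d0:H2→d1:-→d2:-→d3:-→d4:-→d5:-→d6:-→d7:-→d8:-→d9:-→d10:-→d11:-→d12:-→d13:-→d14:-→d15:-→d16:-→d17:-→d18:-→d19:-→d20:H2→d21:-→d22:-→d23:-  best=H2
  add 206.104.0.0/16 -> H2 at depth 16
  ? 188.48.0.29  path d0:H2→d1:-→d2:-→d3:-→d4:-→d5:-→d6:-→d7:-→d8:-→d9:-→d10:-→d11:-→d12:H2→d13:-→d14:-→d15:-→d16:H2  best=H2
  del 188.48.0.0/16 (clear depth 16)
  ? 206.104.16.24  path d0:H2→d1:-→d2:-→d3:-→d4:-→d5:-→d6:-→d7:-→d8:-→d9:-→d10:-→d11:-→d12:-→d13:-→d14:-→d15:-→d16:H2→d17:-→d18:-→d19:-→d20:H2→d21:-→d22:-→d23:-  best=H2
  add 206.104.17.128/27 -> H1 at depth 27
  del 206.104.16.0/20 (clear depth 20)

== LOOKUPS ==
["H4","H4","no-route","H4","H5","no-route","H4","H5","H5","H5","no-route","H5","H4","H2","H2","H2"]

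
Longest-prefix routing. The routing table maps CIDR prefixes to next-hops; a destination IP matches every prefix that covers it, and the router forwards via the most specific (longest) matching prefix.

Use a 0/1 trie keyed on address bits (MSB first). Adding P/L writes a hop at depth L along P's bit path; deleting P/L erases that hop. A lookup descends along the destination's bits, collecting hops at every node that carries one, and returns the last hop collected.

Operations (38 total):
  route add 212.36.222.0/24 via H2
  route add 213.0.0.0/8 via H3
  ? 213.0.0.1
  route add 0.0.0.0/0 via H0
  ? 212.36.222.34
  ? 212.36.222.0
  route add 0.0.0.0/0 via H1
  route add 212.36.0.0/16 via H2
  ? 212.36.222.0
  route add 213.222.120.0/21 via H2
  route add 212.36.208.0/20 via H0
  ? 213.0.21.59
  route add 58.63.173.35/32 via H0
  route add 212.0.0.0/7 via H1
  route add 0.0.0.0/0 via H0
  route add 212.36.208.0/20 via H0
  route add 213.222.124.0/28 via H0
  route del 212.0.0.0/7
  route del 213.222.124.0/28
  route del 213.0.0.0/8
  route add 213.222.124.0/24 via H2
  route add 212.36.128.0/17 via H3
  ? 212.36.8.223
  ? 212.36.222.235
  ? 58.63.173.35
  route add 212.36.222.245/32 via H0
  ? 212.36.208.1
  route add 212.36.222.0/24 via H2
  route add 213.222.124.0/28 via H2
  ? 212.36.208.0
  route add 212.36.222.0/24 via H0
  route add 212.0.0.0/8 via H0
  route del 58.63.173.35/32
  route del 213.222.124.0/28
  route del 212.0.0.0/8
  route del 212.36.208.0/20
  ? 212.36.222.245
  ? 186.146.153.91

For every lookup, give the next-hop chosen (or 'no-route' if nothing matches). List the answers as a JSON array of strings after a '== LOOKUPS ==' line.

Apply in order:
  add 212.36.222.0/24 -> H2 at depth 24
  add 213.0.0.0/8 -> H3 at depth 8
  ? 213.0.0.1  path d0:-→d1:-→d2:-→d3:-→d4:-→d5:-→d6:-→d7:-→d8:H3  best=H3
  add 0.0.0.0/0 -> H0 at depth 0
  ? 212.36.222.34  path d0:H0→d1:-→d2:-→d3:-→d4:-→d5:-→d6:-→d7:-→d8:-→d9:-→d10:-→d11:-→d12:-→d13:-→d14:-→d15:-→d16:-→d17:-→d18:-→d19:-→d20:-→d21:-→d22:-→d23:-→d24:H2  best=H2
  ? 212.36.222.0  path d0:H0→d1:-→d2:-→d3:-→d4:-→d5:-→d6:-→d7:-→d8:-→d9:-→d10:-→d11:-→d12:-→d13:-→d14:-→d15:-→d16:-→d17:-→d18:-→d19:-→d20:-→d21:-→d22:-→d23:-→d24:H2  best=H2
  add 0.0.0.0/0 -> H1 at depth 0
  add 212.36.0.0/16 -> H2 at depth 16
  ? 212.36.222.0  path d0:H1→d1:-→d2:-→d3:-→d4:-→d5:-→d6:-→d7:-→d8:-→d9:-→d10:-→d11:-→d12:-→d13:-→d14:-→d15:-→d16:H2→d17:-→d18:-→d19:-→d20:-→d21:-→d22:-→d23:-→d24:H2  best=H2
  add 213.222.120.0/21 -> H2 at depth 21
  add 212.36.208.0/20 -> H0 at depth 20
  ? 213.0.21.59  path d0:H1→d1:-→d2:-→d3:-→d4:-→d5:-→d6:-→d7:-→d8:H3  best=H3
  add 58.63.173.35/32 -> H0 at depth 32
  add 212.0.0.0/7 -> H1 at depth 7
  add 0.0.0.0/0 -> H0 at depth 0
  add 212.36.208.0/20 -> H0 at depth 20
  add 213.222.124.0/28 -> H0 at depth 28
  - 212.0.0.0/7 clear@7
  - 213.222.124.0/28 clear@28
  - 213.0.0.0/8 clear@8
  add 213.222.124.0/24 -> H2 at depth 24
  add 212.36.128.0/17 -> H3 at depth 17
  ? 212.36.8.223  path d0:H0→d1:-→d2:-→d3:-→d4:-→d5:-→d6:-→d7:-→d8:-→d9:-→d10:-→d11:-→d12:-→d13:-→d14:-→d15:-→d16:H2  best=H2
  ? 212.36.222.235  path d0:H0→d1:-→d2:-→d3:-→d4:-→d5:-→d6:-→d7:-→d8:-→d9:-→d10:-→d11:-→d12:-→d13:-→d14:-→d15:-→d16:H2→d17:H3→d18:-→d19:-→d20:H0→d21:-→d22:-→d23:-→d24:H2  best=H2
  ? 58.63.173.35  path d0:H0→d1:-→d2:-→d3:-→d4:-→d5:-→d6:-→d7:-→d8:-→d9:-→d10:-→d11:-→d12:-→d13:-→d14:-→d15:-→d16:-→d17:-→d18:-→d19:-→d20:-→d21:-→d22:-→d23:-→d24:-→d25:-→d26:-→d27:-→d28:-→d29:-→d30:-→d31:-→d32:H0  best=H0
  add 212.36.222.245/32 -> H0 at depth 32
  ? 212.36.208.1  path d0:H0→d1:-→d2:-→d3:-→d4:-→d5:-→d6:-→d7:-→d8:-→d9:-→d10:-→d11:-→d12:-→d13:-→d14:-→d15:-→d16:H2→d17:H3→d18:-→d19:-→d20:H0  best=H0
  add 212.36.222.0/24 -> H2 at depth 24
  add 213.222.124.0/28 -> H2 at depth 28
  ? 212.36.208.0  path d0:H0→d1:-→d2:-→d3:-→d4:-→d5:-→d6:-→d7:-→d8:-→d9:-→d10:-→d11:-→d12:-→d13:-→d14:-→d15:-→d16:H2→d17:H3→d18:-→d19:-→d20:H0  best=H0
  add 212.36.222.0/24 -> H0 at depth 24
  add 212.0.0.0/8 -> H0 at depth 8
  - 58.63.173.35/32 clear@32
  - 213.222.124.0/28 clear@28
  - 212.0.0.0/8 clear@8
  - 212.36.208.0/20 clear@20
  ? 212.36.222.245  path d0:H0→d1:-→d2:-→d3:-→d4:-→d5:-→d6:-→d7:-→d8:-→d9:-→d10:-→d11:-→d12:-→d13:-→d14:-→d15:-→d16:H2→d17:H3→d18:-→d19:-→d20:-→d21:-→d22:-→d23:-→d24:H0→d25:-→d26:-→d27:-→d28:-→d29:-→d30:-→d31:-→d32:H0  best=H0
  ? 186.146.153.91  path d0:H0→d1:-  best=H0

== LOOKUPS ==
["H3","H2","H2","H2","H3","H2","H2","H0","H0","H0","H0","H0"]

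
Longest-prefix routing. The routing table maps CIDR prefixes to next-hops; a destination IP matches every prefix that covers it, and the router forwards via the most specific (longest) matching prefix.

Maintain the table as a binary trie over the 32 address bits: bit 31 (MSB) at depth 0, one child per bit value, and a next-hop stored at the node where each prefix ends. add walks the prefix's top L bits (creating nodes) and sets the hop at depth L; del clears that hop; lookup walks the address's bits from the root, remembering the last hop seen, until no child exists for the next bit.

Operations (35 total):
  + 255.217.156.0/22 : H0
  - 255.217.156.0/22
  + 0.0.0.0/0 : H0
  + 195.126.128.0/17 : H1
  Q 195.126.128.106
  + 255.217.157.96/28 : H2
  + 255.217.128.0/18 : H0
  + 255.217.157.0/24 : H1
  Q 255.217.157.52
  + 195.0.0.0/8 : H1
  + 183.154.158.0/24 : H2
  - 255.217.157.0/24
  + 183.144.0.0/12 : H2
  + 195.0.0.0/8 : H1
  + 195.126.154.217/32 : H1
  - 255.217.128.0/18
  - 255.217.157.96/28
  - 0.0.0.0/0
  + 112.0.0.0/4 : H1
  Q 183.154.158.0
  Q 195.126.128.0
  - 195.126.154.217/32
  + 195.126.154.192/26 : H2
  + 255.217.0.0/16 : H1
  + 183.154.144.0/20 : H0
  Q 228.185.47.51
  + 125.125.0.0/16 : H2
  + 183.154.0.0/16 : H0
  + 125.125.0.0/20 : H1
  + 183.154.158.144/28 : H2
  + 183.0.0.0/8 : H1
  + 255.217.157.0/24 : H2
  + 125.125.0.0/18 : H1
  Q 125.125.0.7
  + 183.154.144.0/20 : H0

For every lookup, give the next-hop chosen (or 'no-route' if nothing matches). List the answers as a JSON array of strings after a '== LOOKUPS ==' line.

Process each operation:
  + 255.217.156.0/22 (H0) depth=22
  del 255.217.156.0/22 (clear depth 22)
  + 0.0.0.0/0 (H0) depth=0
  + 195.126.128.0/17 (H1) depth=17
  ? 195.126.128.106  path d0:H0→d1:-→d2:-→d3:-→d4:-→d5:-→d6:-→d7:-→d8:-→d9:-→d10:-→d11:-→d12:-→d13:-→d14:-→d15:-→d16:-→d17:H1  best=H1
  + 255.217.157.96/28 (H2) depth=28
  + 255.217.128.0/18 (H0) depth=18
  + 255.217.157.0/24 (H1) depth=24
  ? 255.217.157.52  path d0:H0→d1:-→d2:-→d3:-→d4:-→d5:-→d6:-→d7:-→d8:-→d9:-→d10:-→d11:-→d12:-→d13:-→d14:-→d15:-→d16:-→d17:-→d18:H0→d19:-→d20:-→d21:-→d22:-→d23:-→d24:H1→d25:-  best=H1
  + 195.0.0.0/8 (H1) depth=8
  + 183.154.158.0/24 (H2) depth=24
  del 255.217.157.0/24 (clear depth 24)
  + 183.144.0.0/12 (H2) depth=12
  + 195.0.0.0/8 (H1) depth=8
  + 195.126.154.217/32 (H1) depth=32
  del 255.217.128.0/18 (clear depth 18)
  del 255.217.157.96/28 (clear depth 28)
  del 0.0.0.0/0 (clear depth 0)
  + 112.0.0.0/4 (H1) depth=4
  ? 183.154.158.0  path d0:-→d1:-→d2:-→d3:-→d4:-→d5:-→d6:-→d7:-→d8:-→d9:-→d10:-→d11:-→d12:H2→d13:-→d14:-→d15:-→d16:-→d17:-→d18:-→d19:-→d20:-→d21:-→d22:-→d23:-→d24:H2  best=H2
  ? 195.126.128.0  path d0:-→d1:-→d2:-→d3:-→d4:-→d5:-→d6:-→d7:-→d8:H1→d9:-→d10:-→d11:-→d12:-→d13:-→d14:-→d15:-→d16:-→d17:H1→d18:-→d19:-  best=H1
  del 195.126.154.217/32 (clear depth 32)
  + 195.126.154.192/26 (H2) depth=26
  + 255.217.0.0/16 (H1) depth=16
  + 183.154.144.0/20 (H0) depth=20
  ? 228.185.47.51  path d0:-→d1:-→d2:-→d3:-  best=no-route
  + 125.125.0.0/16 (H2) depth=16
  + 183.154.0.0/16 (H0) depth=16
  + 125.125.0.0/20 (H1) depth=20
  + 183.154.158.144/28 (H2) depth=28
  + 183.0.0.0/8 (H1) depth=8
  + 255.217.157.0/24 (H2) depth=24
  + 125.125.0.0/18 (H1) depth=18
  ? 125.125.0.7  path d0:-→d1:-→d2:-→d3:-→d4:H1→d5:-→d6:-→d7:-→d8:-→d9:-→d10:-→d11:-→d12:-→d13:-→d14:-→d15:-→d16:H2→d17:-→d18:H1→d19:-→d20:H1  best=H1
  + 183.154.144.0/20 (H0) depth=20

== LOOKUPS ==
["H1","H1","H2","H1","no-route","H1"]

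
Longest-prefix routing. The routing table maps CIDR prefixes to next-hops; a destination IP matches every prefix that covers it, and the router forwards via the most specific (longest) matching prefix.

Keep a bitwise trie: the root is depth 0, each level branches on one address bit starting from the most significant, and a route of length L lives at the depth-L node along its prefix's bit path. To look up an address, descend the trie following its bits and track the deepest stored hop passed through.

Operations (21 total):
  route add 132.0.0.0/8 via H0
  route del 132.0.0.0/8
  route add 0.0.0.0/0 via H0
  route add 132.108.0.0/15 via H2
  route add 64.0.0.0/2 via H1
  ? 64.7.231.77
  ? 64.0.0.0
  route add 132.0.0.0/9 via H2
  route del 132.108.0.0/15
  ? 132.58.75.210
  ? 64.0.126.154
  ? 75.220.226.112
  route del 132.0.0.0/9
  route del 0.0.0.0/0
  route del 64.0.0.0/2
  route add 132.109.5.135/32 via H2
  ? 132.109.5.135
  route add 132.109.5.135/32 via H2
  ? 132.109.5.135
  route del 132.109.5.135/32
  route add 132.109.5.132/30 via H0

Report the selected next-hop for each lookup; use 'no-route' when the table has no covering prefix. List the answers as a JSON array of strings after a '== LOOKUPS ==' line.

Apply in order:
  + 132.0.0.0/8 (H0) depth=8
  del 132.0.0.0/8 (clear depth 8)
  + 0.0.0.0/0 (H0) depth=0
  + 132.108.0.0/15 (H2) depth=15
  + 64.0.0.0/2 (H1) depth=2
  Q 64.7.231.77: descend 01 ; hops seen [H0,H1] ; pick H1
  Q 64.0.0.0: descend 01 ; hops seen [H0,H1] ; pick H1
  + 132.0.0.0/9 (H2) depth=9
  del 132.108.0.0/15 (clear depth 15)
  Q 132.58.75.210: descend 100001000 ; hops seen [H0,H2] ; pick H2
  Q 64.0.126.154: descend 01 ; hops seen [H0,H1] ; pick H1
  Q 75.220.226.112: descend 01 ; hops seen [H0,H1] ; pick H1
  del 132.0.0.0/9 (clear depth 9)
  del 0.0.0.0/0 (clear depth 0)
  del 64.0.0.0/2 (clear depth 2)
  + 132.109.5.135/32 (H2) depth=32
  Q 132.109.5.135: descend 10000100011011010000010110000111 ; hops seen [H2] ; pick H2
  + 132.109.5.135/32 (H2) depth=32
  Q 132.109.5.135: descend 10000100011011010000010110000111 ; hops seen [H2] ; pick H2
  del 132.109.5.135/32 (clear depth 32)
  + 132.109.5.132/30 (H0) depth=30

== LOOKUPS ==
["H1","H1","H2","H1","H1","H2","H2"]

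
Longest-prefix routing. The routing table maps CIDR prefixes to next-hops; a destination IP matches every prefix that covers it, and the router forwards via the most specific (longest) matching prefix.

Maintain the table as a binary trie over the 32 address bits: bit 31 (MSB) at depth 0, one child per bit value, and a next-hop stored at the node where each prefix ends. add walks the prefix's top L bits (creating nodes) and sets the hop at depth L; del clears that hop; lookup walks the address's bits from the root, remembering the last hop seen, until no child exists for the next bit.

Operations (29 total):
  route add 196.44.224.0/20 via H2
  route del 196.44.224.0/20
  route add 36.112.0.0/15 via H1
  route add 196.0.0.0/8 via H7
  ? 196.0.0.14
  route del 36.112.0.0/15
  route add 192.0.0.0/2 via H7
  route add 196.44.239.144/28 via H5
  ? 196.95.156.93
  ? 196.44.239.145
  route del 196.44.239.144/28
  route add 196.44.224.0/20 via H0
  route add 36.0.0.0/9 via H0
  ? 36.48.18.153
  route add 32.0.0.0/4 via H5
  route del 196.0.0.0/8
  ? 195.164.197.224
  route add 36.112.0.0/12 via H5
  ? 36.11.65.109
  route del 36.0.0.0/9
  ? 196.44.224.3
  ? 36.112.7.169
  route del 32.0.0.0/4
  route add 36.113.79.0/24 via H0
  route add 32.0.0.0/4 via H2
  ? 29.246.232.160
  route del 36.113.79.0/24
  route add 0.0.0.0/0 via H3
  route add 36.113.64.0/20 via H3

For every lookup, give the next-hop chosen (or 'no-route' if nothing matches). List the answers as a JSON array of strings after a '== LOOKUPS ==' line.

Process each operation:
  + 196.44.224.0/20 (H2) depth=20
  - 196.44.224.0/20 clear@20
  + 36.112.0.0/15 (H1) depth=15
  + 196.0.0.0/8 (H7) depth=8
  lookup 196.0.0.14: bits 1100010000 walk d0:-→d1:-→d2:-→d3:-→d4:-→d5:-→d6:-→d7:-→d8:H7→d9:-→d10:- -> H7
  - 36.112.0.0/15 clear@15
  + 192.0.0.0/2 (H7) depth=2
  + 196.44.239.144/28 (H5) depth=28
  lookup 196.95.156.93: bits 110001000 walk d0:-→d1:-→d2:H7→d3:-→d4:-→d5:-→d6:-→d7:-→d8:H7→d9:- -> H7
  lookup 196.44.239.145: bits 1100010000101100111011111001 walk d0:-→d1:-→d2:H7→d3:-→d4:-→d5:-→d6:-→d7:-→d8:H7→d9:-→d10:-→d11:-→d12:-→d13:-→d14:-→d15:-→d16:-→d17:-→d18:-→d19:-→d20:-→d21:-→d22:-→d23:-→d24:-→d25:-→d26:-→d27:-→d28:H5 -> H5
  - 196.44.239.144/28 clear@28
  + 196.44.224.0/20 (H0) depth=20
  + 36.0.0.0/9 (H0) depth=9
  lookup 36.48.18.153: bits 001001000 walk d0:-→d1:-→d2:-→d3:-→d4:-→d5:-→d6:-→d7:-→d8:-→d9:H0 -> H0
  + 32.0.0.0/4 (H5) depth=4
  - 196.0.0.0/8 clear@8
  lookup 195.164.197.224: bits 11000 walk d0:-→d1:-→d2:H7→d3:-→d4:-→d5:- -> H7
  + 36.112.0.0/12 (H5) depth=12
  lookup 36.11.65.109: bits 001001000 walk d0:-→d1:-→d2:-→d3:-→d4:H5→d5:-→d6:-→d7:-→d8:-→d9:H0 -> H0
  - 36.0.0.0/9 clear@9
  lookup 196.44.224.3: bits 11000100001011001110 walk d0:-→d1:-→d2:H7→d3:-→d4:-→d5:-→d6:-→d7:-→d8:-→d9:-→d10:-→d11:-→d12:-→d13:-→d14:-→d15:-→d16:-→d17:-→d18:-→d19:-→d20:H0 -> H0
  lookup 36.112.7.169: bits 001001000111000 walk d0:-→d1:-→d2:-→d3:-→d4:H5→d5:-→d6:-→d7:-→d8:-→d9:-→d10:-→d11:-→d12:H5→d13:-→d14:-→d15:- -> H5
  - 32.0.0.0/4 clear@4
  + 36.113.79.0/24 (H0) depth=24
  + 32.0.0.0/4 (H2) depth=4
  lookup 29.246.232.160: bits 00 walk d0:-→d1:-→d2:- -> no-route
  - 36.113.79.0/24 clear@24
  + 0.0.0.0/0 (H3) depth=0
  + 36.113.64.0/20 (H3) depth=20

== LOOKUPS ==
["H7","H7","H5","H0","H7","H0","H0","H5","no-route"]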